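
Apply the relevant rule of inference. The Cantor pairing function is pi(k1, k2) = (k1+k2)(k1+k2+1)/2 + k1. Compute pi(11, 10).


k1 + k2 = 21
(k1+k2)(k1+k2+1)/2 = 21 * 22 / 2 = 231
pi = 231 + 11 = 242

242


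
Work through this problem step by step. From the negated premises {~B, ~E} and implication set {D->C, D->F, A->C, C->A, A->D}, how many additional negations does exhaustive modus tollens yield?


Initial negated facts: {~B, ~E}
Apply modus tollens to closure:
  (no implication fires)
Final negated: {~B, ~E}
New negations: {(none)}
Count = 0

0


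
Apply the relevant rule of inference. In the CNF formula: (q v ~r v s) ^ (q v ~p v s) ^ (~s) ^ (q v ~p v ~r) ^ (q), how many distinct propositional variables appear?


Identify each variable that appears in the formula.
Variables found: p, q, r, s
Count = 4

4


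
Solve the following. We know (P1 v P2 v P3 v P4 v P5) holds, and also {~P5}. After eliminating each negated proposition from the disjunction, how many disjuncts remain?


Original disjuncts (5): P1, P2, P3, P4, P5
Negated (eliminate): ~P5
Remaining disjuncts: P1, P2, P3, P4
Count = 5 - 1 = 4

4


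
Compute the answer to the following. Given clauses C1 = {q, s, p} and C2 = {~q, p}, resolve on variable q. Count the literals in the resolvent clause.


Remove q from C1 and ~q from C2.
C1 remainder: {s, p}
C2 remainder: {p}
Union (resolvent): {p, s}
Resolvent has 2 literal(s).

2


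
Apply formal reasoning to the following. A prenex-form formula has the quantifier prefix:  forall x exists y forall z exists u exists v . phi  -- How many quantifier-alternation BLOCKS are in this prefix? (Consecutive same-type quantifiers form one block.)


Quantifier-type sequence: A E A E E  (A=forall, E=exists)
Group into maximal same-type runs:
  Ax1 | Ex1 | Ax1 | Ex2
Number of blocks = 4

4


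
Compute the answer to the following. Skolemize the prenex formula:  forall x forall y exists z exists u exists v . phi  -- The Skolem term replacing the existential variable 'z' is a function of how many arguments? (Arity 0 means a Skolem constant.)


Quantifier prefix: forall x forall y exists z exists u exists v
'z' is existentially quantified at position 3.
Universal variables preceding it: x, y
Skolem function arity = 2

2


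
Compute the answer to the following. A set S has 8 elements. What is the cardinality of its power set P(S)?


The power set of a set with n elements has 2^n elements.
|P(S)| = 2^8 = 256

256


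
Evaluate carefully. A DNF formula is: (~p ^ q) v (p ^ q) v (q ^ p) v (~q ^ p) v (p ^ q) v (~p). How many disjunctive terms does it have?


A DNF formula is a disjunction of terms (conjunctions).
Terms are separated by v.
Counting the disjuncts: 6 terms.

6


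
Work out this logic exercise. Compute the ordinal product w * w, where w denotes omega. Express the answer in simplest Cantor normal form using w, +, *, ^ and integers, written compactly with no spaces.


Compute w * w.
Ordinal * is associative and left-distributive over +, but NOT commutative; for finite n>1, n*w = w but w*n stays w*n.
w * w = w^2 by definition.
Result = w^2

w^2


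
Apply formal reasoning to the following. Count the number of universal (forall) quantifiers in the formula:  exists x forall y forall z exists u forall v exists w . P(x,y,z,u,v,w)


Quantifier prefix: exists x forall y forall z exists u forall v exists w
Mark each quantifier type:
  E U U E U E
Universal count = 3, Existential count = 3
Asked for universal (forall) quantifiers: 3

3


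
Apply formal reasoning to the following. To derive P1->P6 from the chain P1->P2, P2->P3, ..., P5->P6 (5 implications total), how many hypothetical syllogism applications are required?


With 5 implications in a chain connecting 6 propositions:
P1->P2, P2->P3, ..., P5->P6
Steps needed = (number of implications) - 1 = 5 - 1 = 4

4


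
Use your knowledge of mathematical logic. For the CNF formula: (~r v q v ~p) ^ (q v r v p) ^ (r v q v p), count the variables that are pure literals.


Check each variable for pure literal status:
p: mixed (not pure)
q: pure positive
r: mixed (not pure)
Pure literal count = 1

1


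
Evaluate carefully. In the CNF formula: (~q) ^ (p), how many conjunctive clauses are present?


A CNF formula is a conjunction of clauses.
Clauses are separated by ^.
Counting the conjuncts: 2 clauses.

2


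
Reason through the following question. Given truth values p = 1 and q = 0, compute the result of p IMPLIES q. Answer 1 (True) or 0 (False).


p = 1, q = 0
Operation: p IMPLIES q
Evaluate: 1 IMPLIES 0 = 0

0


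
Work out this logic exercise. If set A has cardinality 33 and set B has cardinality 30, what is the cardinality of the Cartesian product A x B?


The Cartesian product A x B contains all ordered pairs (a, b).
|A x B| = |A| * |B| = 33 * 30 = 990

990


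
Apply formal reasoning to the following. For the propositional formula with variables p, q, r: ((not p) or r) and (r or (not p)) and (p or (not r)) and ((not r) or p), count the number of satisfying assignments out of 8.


Evaluate all 8 assignments for p, q, r:
p=0, q=0, r=0: 1
p=0, q=0, r=1: 0
p=0, q=1, r=0: 1
p=0, q=1, r=1: 0
p=1, q=0, r=0: 0
p=1, q=0, r=1: 1
p=1, q=1, r=0: 0
p=1, q=1, r=1: 1
Satisfying count = 4

4


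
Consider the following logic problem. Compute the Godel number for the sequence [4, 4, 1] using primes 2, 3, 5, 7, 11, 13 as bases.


Encode each element as an exponent of the corresponding prime:
  2^4 = 16
  3^4 = 81
  5^1 = 5
Product = 16 * 81 * 5 = 6480

6480


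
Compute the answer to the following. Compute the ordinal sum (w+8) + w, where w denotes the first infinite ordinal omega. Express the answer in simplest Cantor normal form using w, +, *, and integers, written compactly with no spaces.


Compute (w+8) + w.
Ordinal + is associative but NOT commutative; for finite n>0, n + w = w but w + n stays w+n.
(w+8) + w = w + (8+w) = w + w = w*2 (the finite tail 8 is absorbed by the right w).
Result = w*2

w*2


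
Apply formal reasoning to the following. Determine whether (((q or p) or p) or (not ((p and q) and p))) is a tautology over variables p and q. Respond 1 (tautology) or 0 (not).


Check all 4 assignments:
p=0, q=0: 1
p=0, q=1: 1
p=1, q=0: 1
p=1, q=1: 1
Satisfying count = 4/4.
Tautology iff count = 4: yes.

1


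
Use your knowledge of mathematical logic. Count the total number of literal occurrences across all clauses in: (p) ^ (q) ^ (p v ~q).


Counting literals in each clause:
Clause 1: 1 literal(s)
Clause 2: 1 literal(s)
Clause 3: 2 literal(s)
Total = 4

4


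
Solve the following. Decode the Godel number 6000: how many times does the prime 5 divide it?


Factorize 6000 by dividing by 5 repeatedly.
Division steps: 5 divides 6000 exactly 3 time(s).
Exponent of 5 = 3

3


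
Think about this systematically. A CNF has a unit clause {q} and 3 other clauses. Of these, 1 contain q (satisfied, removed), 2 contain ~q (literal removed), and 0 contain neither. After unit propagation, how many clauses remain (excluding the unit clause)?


Satisfied (removed): 1
Shortened (remain): 2
Unchanged (remain): 0
Remaining = 2 + 0 = 2

2


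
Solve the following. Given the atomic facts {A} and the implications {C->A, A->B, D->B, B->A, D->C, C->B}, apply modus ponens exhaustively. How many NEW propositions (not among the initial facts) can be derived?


Initial facts: {A}
Apply modus ponens to closure:
  A and A->B  =>  B
Final known: {A, B}
New propositions: {B}
Count = 1

1


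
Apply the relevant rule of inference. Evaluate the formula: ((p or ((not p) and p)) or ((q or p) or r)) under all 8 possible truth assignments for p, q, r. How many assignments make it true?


Check all 8 assignments:
p=0, q=0, r=0: 0
p=0, q=0, r=1: 1
p=0, q=1, r=0: 1
p=0, q=1, r=1: 1
p=1, q=0, r=0: 1
p=1, q=0, r=1: 1
p=1, q=1, r=0: 1
p=1, q=1, r=1: 1
Count of True = 7

7


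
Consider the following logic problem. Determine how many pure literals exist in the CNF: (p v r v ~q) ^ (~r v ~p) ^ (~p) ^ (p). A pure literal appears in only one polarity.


Check each variable for pure literal status:
p: mixed (not pure)
q: pure negative
r: mixed (not pure)
Pure literal count = 1

1


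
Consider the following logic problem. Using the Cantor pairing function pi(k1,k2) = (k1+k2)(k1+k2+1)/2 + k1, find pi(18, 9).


k1 + k2 = 27
(k1+k2)(k1+k2+1)/2 = 27 * 28 / 2 = 378
pi = 378 + 18 = 396

396


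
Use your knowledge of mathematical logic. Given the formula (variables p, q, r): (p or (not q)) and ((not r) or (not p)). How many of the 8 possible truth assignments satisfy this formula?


Evaluate all 8 assignments for p, q, r:
p=0, q=0, r=0: 1
p=0, q=0, r=1: 1
p=0, q=1, r=0: 0
p=0, q=1, r=1: 0
p=1, q=0, r=0: 1
p=1, q=0, r=1: 0
p=1, q=1, r=0: 1
p=1, q=1, r=1: 0
Satisfying count = 4

4


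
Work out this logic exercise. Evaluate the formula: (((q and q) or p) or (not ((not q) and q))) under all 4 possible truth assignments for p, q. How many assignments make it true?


Check all 4 assignments:
p=0, q=0: 1
p=0, q=1: 1
p=1, q=0: 1
p=1, q=1: 1
Count of True = 4

4


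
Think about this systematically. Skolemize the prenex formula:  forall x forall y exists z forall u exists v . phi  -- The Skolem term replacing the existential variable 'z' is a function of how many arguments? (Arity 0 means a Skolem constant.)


Quantifier prefix: forall x forall y exists z forall u exists v
'z' is existentially quantified at position 3.
Universal variables preceding it: x, y
Skolem function arity = 2

2


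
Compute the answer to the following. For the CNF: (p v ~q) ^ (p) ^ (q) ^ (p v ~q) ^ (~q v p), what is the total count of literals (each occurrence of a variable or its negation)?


Counting literals in each clause:
Clause 1: 2 literal(s)
Clause 2: 1 literal(s)
Clause 3: 1 literal(s)
Clause 4: 2 literal(s)
Clause 5: 2 literal(s)
Total = 8

8


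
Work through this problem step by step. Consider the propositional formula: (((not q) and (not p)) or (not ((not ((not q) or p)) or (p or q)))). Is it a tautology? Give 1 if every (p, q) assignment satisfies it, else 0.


Check all 4 assignments:
p=0, q=0: 1
p=0, q=1: 0
p=1, q=0: 0
p=1, q=1: 0
Satisfying count = 1/4.
Tautology iff count = 4: no.

0


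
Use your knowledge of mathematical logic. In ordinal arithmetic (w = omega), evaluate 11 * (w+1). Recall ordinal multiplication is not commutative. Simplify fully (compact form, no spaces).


Compute 11 * (w+1).
Ordinal * is associative and left-distributive over +, but NOT commutative; for finite n>1, n*w = w but w*n stays w*n.
By left-distributivity: 11 * (w+1) = 11*w + 11*1 = w + 11 = w+11.
Result = w+11

w+11


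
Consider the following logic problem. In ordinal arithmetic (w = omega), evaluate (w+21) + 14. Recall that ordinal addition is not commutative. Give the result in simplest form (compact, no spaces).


Compute (w+21) + 14.
Ordinal + is associative but NOT commutative; for finite n>0, n + w = w but w + n stays w+n.
By associativity: (w+21) + 14 = w + (21+14) = w+35.
Result = w+35

w+35


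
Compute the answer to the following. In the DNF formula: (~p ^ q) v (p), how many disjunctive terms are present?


A DNF formula is a disjunction of terms (conjunctions).
Terms are separated by v.
Counting the disjuncts: 2 terms.

2


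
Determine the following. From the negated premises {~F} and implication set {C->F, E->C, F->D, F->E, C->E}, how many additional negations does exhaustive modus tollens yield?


Initial negated facts: {~F}
Apply modus tollens to closure:
  ~F and C->F  =>  ~C
  ~C and E->C  =>  ~E
Final negated: {~C, ~E, ~F}
New negations: {~C, ~E}
Count = 2

2


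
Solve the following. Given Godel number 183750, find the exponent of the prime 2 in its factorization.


Factorize 183750 by dividing by 2 repeatedly.
Division steps: 2 divides 183750 exactly 1 time(s).
Exponent of 2 = 1

1


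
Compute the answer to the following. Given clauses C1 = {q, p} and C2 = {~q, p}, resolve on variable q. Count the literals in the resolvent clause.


Remove q from C1 and ~q from C2.
C1 remainder: {p}
C2 remainder: {p}
Union (resolvent): {p}
Resolvent has 1 literal(s).

1


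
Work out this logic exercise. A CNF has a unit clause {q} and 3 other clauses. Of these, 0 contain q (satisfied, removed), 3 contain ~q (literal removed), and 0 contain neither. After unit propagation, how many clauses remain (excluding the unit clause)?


Satisfied (removed): 0
Shortened (remain): 3
Unchanged (remain): 0
Remaining = 3 + 0 = 3

3


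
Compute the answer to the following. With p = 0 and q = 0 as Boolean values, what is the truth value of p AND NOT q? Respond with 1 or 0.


p = 0, q = 0
Operation: p AND NOT q
Evaluate: 0 AND NOT 0 = 0

0


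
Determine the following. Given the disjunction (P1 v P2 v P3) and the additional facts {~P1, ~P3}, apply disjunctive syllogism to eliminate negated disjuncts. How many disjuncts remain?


Original disjuncts (3): P1, P2, P3
Negated (eliminate): ~P1, ~P3
Remaining disjuncts: P2
Count = 3 - 2 = 1

1


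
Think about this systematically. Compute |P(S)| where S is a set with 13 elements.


The power set of a set with n elements has 2^n elements.
|P(S)| = 2^13 = 8192

8192


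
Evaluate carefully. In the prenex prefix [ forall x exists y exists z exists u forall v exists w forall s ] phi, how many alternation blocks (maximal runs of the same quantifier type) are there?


Quantifier-type sequence: A E E E A E A  (A=forall, E=exists)
Group into maximal same-type runs:
  Ax1 | Ex3 | Ax1 | Ex1 | Ax1
Number of blocks = 5

5


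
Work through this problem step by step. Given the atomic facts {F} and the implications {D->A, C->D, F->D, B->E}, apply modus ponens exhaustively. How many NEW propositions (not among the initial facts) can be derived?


Initial facts: {F}
Apply modus ponens to closure:
  F and F->D  =>  D
  D and D->A  =>  A
Final known: {A, D, F}
New propositions: {A, D}
Count = 2

2


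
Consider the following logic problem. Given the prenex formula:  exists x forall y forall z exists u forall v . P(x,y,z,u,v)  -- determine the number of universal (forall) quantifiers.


Quantifier prefix: exists x forall y forall z exists u forall v
Mark each quantifier type:
  E U U E U
Universal count = 3, Existential count = 2
Asked for universal (forall) quantifiers: 3

3


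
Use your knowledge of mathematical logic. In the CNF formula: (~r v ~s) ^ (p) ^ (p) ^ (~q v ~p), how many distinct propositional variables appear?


Identify each variable that appears in the formula.
Variables found: p, q, r, s
Count = 4

4


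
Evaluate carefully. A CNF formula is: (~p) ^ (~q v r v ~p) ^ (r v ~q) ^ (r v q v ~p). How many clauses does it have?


A CNF formula is a conjunction of clauses.
Clauses are separated by ^.
Counting the conjuncts: 4 clauses.

4


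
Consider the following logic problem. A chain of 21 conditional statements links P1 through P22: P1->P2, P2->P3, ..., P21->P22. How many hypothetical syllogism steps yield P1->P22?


With 21 implications in a chain connecting 22 propositions:
P1->P2, P2->P3, ..., P21->P22
Steps needed = (number of implications) - 1 = 21 - 1 = 20

20


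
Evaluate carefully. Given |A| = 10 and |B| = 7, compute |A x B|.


The Cartesian product A x B contains all ordered pairs (a, b).
|A x B| = |A| * |B| = 10 * 7 = 70

70


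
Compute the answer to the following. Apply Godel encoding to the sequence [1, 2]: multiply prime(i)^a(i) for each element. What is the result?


Encode each element as an exponent of the corresponding prime:
  2^1 = 2
  3^2 = 9
Product = 2 * 9 = 18

18


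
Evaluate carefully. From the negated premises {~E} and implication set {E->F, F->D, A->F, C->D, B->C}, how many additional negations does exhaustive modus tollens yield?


Initial negated facts: {~E}
Apply modus tollens to closure:
  (no implication fires)
Final negated: {~E}
New negations: {(none)}
Count = 0

0


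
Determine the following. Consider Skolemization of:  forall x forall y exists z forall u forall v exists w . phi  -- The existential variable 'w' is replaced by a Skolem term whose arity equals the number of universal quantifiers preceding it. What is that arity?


Quantifier prefix: forall x forall y exists z forall u forall v exists w
'w' is existentially quantified at position 6.
Universal variables preceding it: x, y, u, v
Skolem function arity = 4

4


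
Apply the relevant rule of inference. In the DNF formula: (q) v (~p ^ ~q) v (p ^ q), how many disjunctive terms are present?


A DNF formula is a disjunction of terms (conjunctions).
Terms are separated by v.
Counting the disjuncts: 3 terms.

3


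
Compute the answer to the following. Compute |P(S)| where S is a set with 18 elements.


The power set of a set with n elements has 2^n elements.
|P(S)| = 2^18 = 262144

262144


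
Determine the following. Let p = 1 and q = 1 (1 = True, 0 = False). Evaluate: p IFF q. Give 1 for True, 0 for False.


p = 1, q = 1
Operation: p IFF q
Evaluate: 1 IFF 1 = 1

1


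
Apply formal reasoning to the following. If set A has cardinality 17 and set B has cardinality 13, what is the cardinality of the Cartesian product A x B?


The Cartesian product A x B contains all ordered pairs (a, b).
|A x B| = |A| * |B| = 17 * 13 = 221

221


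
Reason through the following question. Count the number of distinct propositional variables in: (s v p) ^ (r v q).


Identify each variable that appears in the formula.
Variables found: p, q, r, s
Count = 4

4


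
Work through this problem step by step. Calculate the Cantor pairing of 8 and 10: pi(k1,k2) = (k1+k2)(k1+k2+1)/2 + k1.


k1 + k2 = 18
(k1+k2)(k1+k2+1)/2 = 18 * 19 / 2 = 171
pi = 171 + 8 = 179

179


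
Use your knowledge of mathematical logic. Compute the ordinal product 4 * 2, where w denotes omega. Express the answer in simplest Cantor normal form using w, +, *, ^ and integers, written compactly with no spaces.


Compute 4 * 2.
Ordinal * is associative and left-distributive over +, but NOT commutative; for finite n>1, n*w = w but w*n stays w*n.
Both finite; ordinal * agrees with natural *: 4 * 2 = 8.
Result = 8

8


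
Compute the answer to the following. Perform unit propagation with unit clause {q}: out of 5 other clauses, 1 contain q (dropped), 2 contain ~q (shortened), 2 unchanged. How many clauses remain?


Satisfied (removed): 1
Shortened (remain): 2
Unchanged (remain): 2
Remaining = 2 + 2 = 4

4


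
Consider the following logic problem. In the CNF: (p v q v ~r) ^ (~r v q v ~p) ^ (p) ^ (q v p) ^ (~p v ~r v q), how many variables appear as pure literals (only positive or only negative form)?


Check each variable for pure literal status:
p: mixed (not pure)
q: pure positive
r: pure negative
Pure literal count = 2

2


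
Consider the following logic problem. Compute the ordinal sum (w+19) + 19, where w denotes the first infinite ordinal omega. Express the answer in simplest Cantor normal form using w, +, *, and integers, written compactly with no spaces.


Compute (w+19) + 19.
Ordinal + is associative but NOT commutative; for finite n>0, n + w = w but w + n stays w+n.
By associativity: (w+19) + 19 = w + (19+19) = w+38.
Result = w+38

w+38


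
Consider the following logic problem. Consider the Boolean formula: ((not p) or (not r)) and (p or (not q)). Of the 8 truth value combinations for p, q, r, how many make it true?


Evaluate all 8 assignments for p, q, r:
p=0, q=0, r=0: 1
p=0, q=0, r=1: 1
p=0, q=1, r=0: 0
p=0, q=1, r=1: 0
p=1, q=0, r=0: 1
p=1, q=0, r=1: 0
p=1, q=1, r=0: 1
p=1, q=1, r=1: 0
Satisfying count = 4

4


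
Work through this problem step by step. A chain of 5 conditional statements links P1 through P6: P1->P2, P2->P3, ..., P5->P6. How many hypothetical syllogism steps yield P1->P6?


With 5 implications in a chain connecting 6 propositions:
P1->P2, P2->P3, ..., P5->P6
Steps needed = (number of implications) - 1 = 5 - 1 = 4

4


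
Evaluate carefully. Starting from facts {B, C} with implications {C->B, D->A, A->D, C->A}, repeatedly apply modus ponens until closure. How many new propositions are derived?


Initial facts: {B, C}
Apply modus ponens to closure:
  C and C->A  =>  A
  A and A->D  =>  D
Final known: {A, B, C, D}
New propositions: {A, D}
Count = 2

2


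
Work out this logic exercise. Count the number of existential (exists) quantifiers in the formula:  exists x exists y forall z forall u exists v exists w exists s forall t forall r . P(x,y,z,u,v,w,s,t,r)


Quantifier prefix: exists x exists y forall z forall u exists v exists w exists s forall t forall r
Mark each quantifier type:
  E E U U E E E U U
Universal count = 4, Existential count = 5
Asked for existential (exists) quantifiers: 5

5


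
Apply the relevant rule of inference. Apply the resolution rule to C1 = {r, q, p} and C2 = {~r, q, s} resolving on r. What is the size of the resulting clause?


Remove r from C1 and ~r from C2.
C1 remainder: {q, p}
C2 remainder: {q, s}
Union (resolvent): {p, q, s}
Resolvent has 3 literal(s).

3


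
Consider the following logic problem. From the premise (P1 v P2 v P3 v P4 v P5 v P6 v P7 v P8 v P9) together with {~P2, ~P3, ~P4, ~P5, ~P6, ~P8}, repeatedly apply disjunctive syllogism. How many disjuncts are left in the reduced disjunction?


Original disjuncts (9): P1, P2, P3, P4, P5, P6, P7, P8, P9
Negated (eliminate): ~P2, ~P3, ~P4, ~P5, ~P6, ~P8
Remaining disjuncts: P1, P7, P9
Count = 9 - 6 = 3

3


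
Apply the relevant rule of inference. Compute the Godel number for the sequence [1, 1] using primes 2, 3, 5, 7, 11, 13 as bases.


Encode each element as an exponent of the corresponding prime:
  2^1 = 2
  3^1 = 3
Product = 2 * 3 = 6

6


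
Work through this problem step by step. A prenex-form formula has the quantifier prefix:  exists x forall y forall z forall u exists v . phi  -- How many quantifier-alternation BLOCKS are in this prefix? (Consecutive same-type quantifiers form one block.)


Quantifier-type sequence: E A A A E  (A=forall, E=exists)
Group into maximal same-type runs:
  Ex1 | Ax3 | Ex1
Number of blocks = 3

3


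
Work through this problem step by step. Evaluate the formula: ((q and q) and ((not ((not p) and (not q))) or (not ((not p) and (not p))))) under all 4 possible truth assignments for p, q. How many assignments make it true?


Check all 4 assignments:
p=0, q=0: 0
p=0, q=1: 1
p=1, q=0: 0
p=1, q=1: 1
Count of True = 2

2


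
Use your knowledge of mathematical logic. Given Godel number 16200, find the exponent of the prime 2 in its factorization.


Factorize 16200 by dividing by 2 repeatedly.
Division steps: 2 divides 16200 exactly 3 time(s).
Exponent of 2 = 3

3


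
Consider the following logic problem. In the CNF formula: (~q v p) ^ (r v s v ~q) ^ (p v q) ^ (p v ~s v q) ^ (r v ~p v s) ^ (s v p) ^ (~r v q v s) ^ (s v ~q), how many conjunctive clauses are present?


A CNF formula is a conjunction of clauses.
Clauses are separated by ^.
Counting the conjuncts: 8 clauses.

8


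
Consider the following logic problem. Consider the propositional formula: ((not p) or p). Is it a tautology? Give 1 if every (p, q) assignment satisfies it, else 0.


Check all 4 assignments:
p=0, q=0: 1
p=0, q=1: 1
p=1, q=0: 1
p=1, q=1: 1
Satisfying count = 4/4.
Tautology iff count = 4: yes.

1


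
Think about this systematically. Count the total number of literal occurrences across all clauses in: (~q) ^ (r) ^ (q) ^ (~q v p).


Counting literals in each clause:
Clause 1: 1 literal(s)
Clause 2: 1 literal(s)
Clause 3: 1 literal(s)
Clause 4: 2 literal(s)
Total = 5

5


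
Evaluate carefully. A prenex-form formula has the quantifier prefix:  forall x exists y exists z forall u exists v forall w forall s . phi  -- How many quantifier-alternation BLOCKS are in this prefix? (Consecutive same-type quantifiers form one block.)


Quantifier-type sequence: A E E A E A A  (A=forall, E=exists)
Group into maximal same-type runs:
  Ax1 | Ex2 | Ax1 | Ex1 | Ax2
Number of blocks = 5

5


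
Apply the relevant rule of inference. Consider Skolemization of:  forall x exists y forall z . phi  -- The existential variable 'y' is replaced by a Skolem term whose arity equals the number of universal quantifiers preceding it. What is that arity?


Quantifier prefix: forall x exists y forall z
'y' is existentially quantified at position 2.
Universal variables preceding it: x
Skolem function arity = 1

1


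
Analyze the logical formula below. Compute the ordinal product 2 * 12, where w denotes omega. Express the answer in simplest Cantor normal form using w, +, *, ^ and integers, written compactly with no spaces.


Compute 2 * 12.
Ordinal * is associative and left-distributive over +, but NOT commutative; for finite n>1, n*w = w but w*n stays w*n.
Both finite; ordinal * agrees with natural *: 2 * 12 = 24.
Result = 24

24


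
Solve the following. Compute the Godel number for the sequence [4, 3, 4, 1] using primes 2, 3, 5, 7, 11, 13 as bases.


Encode each element as an exponent of the corresponding prime:
  2^4 = 16
  3^3 = 27
  5^4 = 625
  7^1 = 7
Product = 16 * 27 * 625 * 7 = 1890000

1890000


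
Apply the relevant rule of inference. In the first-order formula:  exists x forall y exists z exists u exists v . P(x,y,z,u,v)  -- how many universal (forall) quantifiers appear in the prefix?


Quantifier prefix: exists x forall y exists z exists u exists v
Mark each quantifier type:
  E U E E E
Universal count = 1, Existential count = 4
Asked for universal (forall) quantifiers: 1

1


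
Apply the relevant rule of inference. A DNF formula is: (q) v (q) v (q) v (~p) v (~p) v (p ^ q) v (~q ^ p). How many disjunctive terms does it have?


A DNF formula is a disjunction of terms (conjunctions).
Terms are separated by v.
Counting the disjuncts: 7 terms.

7


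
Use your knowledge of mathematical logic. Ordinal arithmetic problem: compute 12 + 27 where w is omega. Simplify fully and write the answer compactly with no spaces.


Compute 12 + 27.
Ordinal + is associative but NOT commutative; for finite n>0, n + w = w but w + n stays w+n.
Both operands finite; ordinal + agrees with natural +: 12 + 27 = 39.
Result = 39

39


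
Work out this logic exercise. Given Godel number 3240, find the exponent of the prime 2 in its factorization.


Factorize 3240 by dividing by 2 repeatedly.
Division steps: 2 divides 3240 exactly 3 time(s).
Exponent of 2 = 3

3


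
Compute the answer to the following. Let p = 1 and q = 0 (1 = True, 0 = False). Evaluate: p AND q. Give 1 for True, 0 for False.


p = 1, q = 0
Operation: p AND q
Evaluate: 1 AND 0 = 0

0


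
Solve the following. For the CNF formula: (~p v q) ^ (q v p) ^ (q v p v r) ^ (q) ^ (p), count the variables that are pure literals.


Check each variable for pure literal status:
p: mixed (not pure)
q: pure positive
r: pure positive
Pure literal count = 2

2


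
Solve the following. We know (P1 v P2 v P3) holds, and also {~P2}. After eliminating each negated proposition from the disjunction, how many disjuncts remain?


Original disjuncts (3): P1, P2, P3
Negated (eliminate): ~P2
Remaining disjuncts: P1, P3
Count = 3 - 1 = 2

2


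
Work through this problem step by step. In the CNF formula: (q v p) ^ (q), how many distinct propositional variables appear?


Identify each variable that appears in the formula.
Variables found: p, q
Count = 2

2


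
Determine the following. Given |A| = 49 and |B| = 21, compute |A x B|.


The Cartesian product A x B contains all ordered pairs (a, b).
|A x B| = |A| * |B| = 49 * 21 = 1029

1029


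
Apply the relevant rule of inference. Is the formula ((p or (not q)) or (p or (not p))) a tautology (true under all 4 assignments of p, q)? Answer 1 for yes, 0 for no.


Check all 4 assignments:
p=0, q=0: 1
p=0, q=1: 1
p=1, q=0: 1
p=1, q=1: 1
Satisfying count = 4/4.
Tautology iff count = 4: yes.

1


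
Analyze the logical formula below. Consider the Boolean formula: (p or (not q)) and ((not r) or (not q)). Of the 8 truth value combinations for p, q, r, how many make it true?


Evaluate all 8 assignments for p, q, r:
p=0, q=0, r=0: 1
p=0, q=0, r=1: 1
p=0, q=1, r=0: 0
p=0, q=1, r=1: 0
p=1, q=0, r=0: 1
p=1, q=0, r=1: 1
p=1, q=1, r=0: 1
p=1, q=1, r=1: 0
Satisfying count = 5

5


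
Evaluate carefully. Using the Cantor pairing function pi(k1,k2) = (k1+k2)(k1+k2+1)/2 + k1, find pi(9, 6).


k1 + k2 = 15
(k1+k2)(k1+k2+1)/2 = 15 * 16 / 2 = 120
pi = 120 + 9 = 129

129


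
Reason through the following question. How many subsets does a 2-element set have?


The power set of a set with n elements has 2^n elements.
|P(S)| = 2^2 = 4

4


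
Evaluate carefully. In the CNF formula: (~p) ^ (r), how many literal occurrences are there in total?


Counting literals in each clause:
Clause 1: 1 literal(s)
Clause 2: 1 literal(s)
Total = 2

2


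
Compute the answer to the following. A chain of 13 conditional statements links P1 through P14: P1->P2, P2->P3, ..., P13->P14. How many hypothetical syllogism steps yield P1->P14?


With 13 implications in a chain connecting 14 propositions:
P1->P2, P2->P3, ..., P13->P14
Steps needed = (number of implications) - 1 = 13 - 1 = 12

12


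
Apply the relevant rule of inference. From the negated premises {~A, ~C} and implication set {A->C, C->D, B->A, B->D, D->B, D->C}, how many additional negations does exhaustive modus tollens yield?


Initial negated facts: {~A, ~C}
Apply modus tollens to closure:
  ~A and B->A  =>  ~B
  ~B and D->B  =>  ~D
Final negated: {~A, ~B, ~C, ~D}
New negations: {~B, ~D}
Count = 2

2


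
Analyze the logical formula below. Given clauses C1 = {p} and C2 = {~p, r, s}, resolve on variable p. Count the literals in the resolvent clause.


Remove p from C1 and ~p from C2.
C1 remainder: {}
C2 remainder: {r, s}
Union (resolvent): {r, s}
Resolvent has 2 literal(s).

2


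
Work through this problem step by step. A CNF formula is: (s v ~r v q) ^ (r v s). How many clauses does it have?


A CNF formula is a conjunction of clauses.
Clauses are separated by ^.
Counting the conjuncts: 2 clauses.

2


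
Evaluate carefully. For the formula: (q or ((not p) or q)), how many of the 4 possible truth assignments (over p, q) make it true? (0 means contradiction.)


Check all 4 assignments:
p=0, q=0: 1
p=0, q=1: 1
p=1, q=0: 0
p=1, q=1: 1
Count of True = 3

3


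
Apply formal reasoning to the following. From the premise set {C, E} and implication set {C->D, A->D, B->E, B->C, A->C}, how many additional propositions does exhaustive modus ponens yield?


Initial facts: {C, E}
Apply modus ponens to closure:
  C and C->D  =>  D
Final known: {C, D, E}
New propositions: {D}
Count = 1

1


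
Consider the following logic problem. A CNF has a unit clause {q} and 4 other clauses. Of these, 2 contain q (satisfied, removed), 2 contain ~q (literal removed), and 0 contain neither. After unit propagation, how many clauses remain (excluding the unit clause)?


Satisfied (removed): 2
Shortened (remain): 2
Unchanged (remain): 0
Remaining = 2 + 0 = 2

2


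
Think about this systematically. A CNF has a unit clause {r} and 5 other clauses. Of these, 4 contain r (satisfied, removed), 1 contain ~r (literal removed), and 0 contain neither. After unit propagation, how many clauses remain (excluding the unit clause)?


Satisfied (removed): 4
Shortened (remain): 1
Unchanged (remain): 0
Remaining = 1 + 0 = 1

1


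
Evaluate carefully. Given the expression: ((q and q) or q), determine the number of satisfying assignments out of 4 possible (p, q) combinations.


Check all 4 assignments:
p=0, q=0: 0
p=0, q=1: 1
p=1, q=0: 0
p=1, q=1: 1
Count of True = 2

2


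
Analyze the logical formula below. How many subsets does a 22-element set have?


The power set of a set with n elements has 2^n elements.
|P(S)| = 2^22 = 4194304

4194304


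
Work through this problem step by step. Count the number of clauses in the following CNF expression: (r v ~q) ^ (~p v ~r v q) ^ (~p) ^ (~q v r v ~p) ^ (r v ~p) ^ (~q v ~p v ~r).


A CNF formula is a conjunction of clauses.
Clauses are separated by ^.
Counting the conjuncts: 6 clauses.

6


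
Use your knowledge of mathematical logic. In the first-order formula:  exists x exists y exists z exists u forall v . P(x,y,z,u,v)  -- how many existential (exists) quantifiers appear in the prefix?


Quantifier prefix: exists x exists y exists z exists u forall v
Mark each quantifier type:
  E E E E U
Universal count = 1, Existential count = 4
Asked for existential (exists) quantifiers: 4

4


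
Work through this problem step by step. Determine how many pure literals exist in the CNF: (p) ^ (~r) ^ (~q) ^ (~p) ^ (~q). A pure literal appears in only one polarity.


Check each variable for pure literal status:
p: mixed (not pure)
q: pure negative
r: pure negative
Pure literal count = 2

2


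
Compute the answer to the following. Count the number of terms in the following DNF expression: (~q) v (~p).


A DNF formula is a disjunction of terms (conjunctions).
Terms are separated by v.
Counting the disjuncts: 2 terms.

2


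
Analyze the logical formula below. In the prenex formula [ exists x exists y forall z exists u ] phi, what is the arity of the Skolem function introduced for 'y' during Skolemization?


Quantifier prefix: exists x exists y forall z exists u
'y' is existentially quantified at position 2.
No universal quantifiers precede it.
Skolem function arity = 0 (a Skolem constant)

0


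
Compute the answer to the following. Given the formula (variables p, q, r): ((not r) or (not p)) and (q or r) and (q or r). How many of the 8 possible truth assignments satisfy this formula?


Evaluate all 8 assignments for p, q, r:
p=0, q=0, r=0: 0
p=0, q=0, r=1: 1
p=0, q=1, r=0: 1
p=0, q=1, r=1: 1
p=1, q=0, r=0: 0
p=1, q=0, r=1: 0
p=1, q=1, r=0: 1
p=1, q=1, r=1: 0
Satisfying count = 4

4


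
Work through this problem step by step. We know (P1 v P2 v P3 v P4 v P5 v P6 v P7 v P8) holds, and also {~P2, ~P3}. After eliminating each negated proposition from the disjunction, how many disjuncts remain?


Original disjuncts (8): P1, P2, P3, P4, P5, P6, P7, P8
Negated (eliminate): ~P2, ~P3
Remaining disjuncts: P1, P4, P5, P6, P7, P8
Count = 8 - 2 = 6

6


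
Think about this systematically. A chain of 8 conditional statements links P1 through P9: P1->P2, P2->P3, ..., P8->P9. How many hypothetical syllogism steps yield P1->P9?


With 8 implications in a chain connecting 9 propositions:
P1->P2, P2->P3, ..., P8->P9
Steps needed = (number of implications) - 1 = 8 - 1 = 7

7


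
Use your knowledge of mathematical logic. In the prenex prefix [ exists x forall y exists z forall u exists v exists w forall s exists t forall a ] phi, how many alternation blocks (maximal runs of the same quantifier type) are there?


Quantifier-type sequence: E A E A E E A E A  (A=forall, E=exists)
Group into maximal same-type runs:
  Ex1 | Ax1 | Ex1 | Ax1 | Ex2 | Ax1 | Ex1 | Ax1
Number of blocks = 8

8


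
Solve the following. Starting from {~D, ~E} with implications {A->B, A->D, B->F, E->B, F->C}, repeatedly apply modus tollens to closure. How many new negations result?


Initial negated facts: {~D, ~E}
Apply modus tollens to closure:
  ~D and A->D  =>  ~A
Final negated: {~A, ~D, ~E}
New negations: {~A}
Count = 1

1


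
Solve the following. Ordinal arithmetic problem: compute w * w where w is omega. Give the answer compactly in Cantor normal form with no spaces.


Compute w * w.
Ordinal * is associative and left-distributive over +, but NOT commutative; for finite n>1, n*w = w but w*n stays w*n.
w * w = w^2 by definition.
Result = w^2

w^2


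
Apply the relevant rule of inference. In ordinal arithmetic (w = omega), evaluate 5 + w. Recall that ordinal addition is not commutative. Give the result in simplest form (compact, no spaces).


Compute 5 + w.
Ordinal + is associative but NOT commutative; for finite n>0, n + w = w but w + n stays w+n.
Any finite left addend is absorbed by w on the right: 5 + w = w.
Result = w

w


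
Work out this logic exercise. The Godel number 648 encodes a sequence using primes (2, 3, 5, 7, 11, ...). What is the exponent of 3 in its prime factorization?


Factorize 648 by dividing by 3 repeatedly.
Division steps: 3 divides 648 exactly 4 time(s).
Exponent of 3 = 4

4


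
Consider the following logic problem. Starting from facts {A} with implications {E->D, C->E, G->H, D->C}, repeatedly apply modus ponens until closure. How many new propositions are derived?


Initial facts: {A}
Apply modus ponens to closure:
  (no implication fires)
Final known: {A}
New propositions: {(none)}
Count = 0

0


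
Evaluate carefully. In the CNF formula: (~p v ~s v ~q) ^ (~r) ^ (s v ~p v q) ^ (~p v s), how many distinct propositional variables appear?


Identify each variable that appears in the formula.
Variables found: p, q, r, s
Count = 4

4


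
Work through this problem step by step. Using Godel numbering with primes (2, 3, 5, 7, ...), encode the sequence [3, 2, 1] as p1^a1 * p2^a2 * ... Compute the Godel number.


Encode each element as an exponent of the corresponding prime:
  2^3 = 8
  3^2 = 9
  5^1 = 5
Product = 8 * 9 * 5 = 360

360


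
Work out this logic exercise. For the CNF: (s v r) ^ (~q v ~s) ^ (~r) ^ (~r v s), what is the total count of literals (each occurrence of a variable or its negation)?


Counting literals in each clause:
Clause 1: 2 literal(s)
Clause 2: 2 literal(s)
Clause 3: 1 literal(s)
Clause 4: 2 literal(s)
Total = 7

7


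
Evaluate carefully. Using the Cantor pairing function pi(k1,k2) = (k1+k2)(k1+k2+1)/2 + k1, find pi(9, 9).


k1 + k2 = 18
(k1+k2)(k1+k2+1)/2 = 18 * 19 / 2 = 171
pi = 171 + 9 = 180

180


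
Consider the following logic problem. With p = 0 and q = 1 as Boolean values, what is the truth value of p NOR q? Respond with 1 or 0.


p = 0, q = 1
Operation: p NOR q
Evaluate: 0 NOR 1 = 0

0


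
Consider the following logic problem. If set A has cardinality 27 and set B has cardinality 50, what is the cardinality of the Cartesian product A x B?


The Cartesian product A x B contains all ordered pairs (a, b).
|A x B| = |A| * |B| = 27 * 50 = 1350

1350


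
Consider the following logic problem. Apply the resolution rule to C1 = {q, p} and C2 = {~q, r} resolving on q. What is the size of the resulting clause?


Remove q from C1 and ~q from C2.
C1 remainder: {p}
C2 remainder: {r}
Union (resolvent): {p, r}
Resolvent has 2 literal(s).

2


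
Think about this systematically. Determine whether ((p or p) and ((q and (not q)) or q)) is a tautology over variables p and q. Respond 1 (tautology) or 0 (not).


Check all 4 assignments:
p=0, q=0: 0
p=0, q=1: 0
p=1, q=0: 0
p=1, q=1: 1
Satisfying count = 1/4.
Tautology iff count = 4: no.

0


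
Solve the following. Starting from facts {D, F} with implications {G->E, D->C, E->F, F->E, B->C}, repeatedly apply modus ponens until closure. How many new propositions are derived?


Initial facts: {D, F}
Apply modus ponens to closure:
  D and D->C  =>  C
  F and F->E  =>  E
Final known: {C, D, E, F}
New propositions: {C, E}
Count = 2

2


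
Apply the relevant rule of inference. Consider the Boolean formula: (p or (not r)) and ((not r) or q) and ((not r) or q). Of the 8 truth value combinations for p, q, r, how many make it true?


Evaluate all 8 assignments for p, q, r:
p=0, q=0, r=0: 1
p=0, q=0, r=1: 0
p=0, q=1, r=0: 1
p=0, q=1, r=1: 0
p=1, q=0, r=0: 1
p=1, q=0, r=1: 0
p=1, q=1, r=0: 1
p=1, q=1, r=1: 1
Satisfying count = 5

5


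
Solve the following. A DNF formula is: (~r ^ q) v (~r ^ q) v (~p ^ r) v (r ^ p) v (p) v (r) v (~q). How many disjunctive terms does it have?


A DNF formula is a disjunction of terms (conjunctions).
Terms are separated by v.
Counting the disjuncts: 7 terms.

7
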